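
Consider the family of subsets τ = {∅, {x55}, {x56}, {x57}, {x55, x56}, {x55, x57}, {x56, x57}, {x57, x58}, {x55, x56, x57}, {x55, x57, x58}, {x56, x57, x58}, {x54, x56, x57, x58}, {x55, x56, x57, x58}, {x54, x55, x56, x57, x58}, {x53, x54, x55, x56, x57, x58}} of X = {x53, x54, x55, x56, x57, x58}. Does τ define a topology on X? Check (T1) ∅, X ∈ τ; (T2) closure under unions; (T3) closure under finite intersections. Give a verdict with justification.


τ IS a topology on X.

Axiom (T1): ∅ ∈ τ? Yes; X ∈ τ? Yes.
Axiom (T2/T3): check pairwise unions and intersections of members of τ.
All pairwise intersections and unions checked — each lies in τ. Therefore τ satisfies (T1), (T2), (T3): it IS a topology on X.


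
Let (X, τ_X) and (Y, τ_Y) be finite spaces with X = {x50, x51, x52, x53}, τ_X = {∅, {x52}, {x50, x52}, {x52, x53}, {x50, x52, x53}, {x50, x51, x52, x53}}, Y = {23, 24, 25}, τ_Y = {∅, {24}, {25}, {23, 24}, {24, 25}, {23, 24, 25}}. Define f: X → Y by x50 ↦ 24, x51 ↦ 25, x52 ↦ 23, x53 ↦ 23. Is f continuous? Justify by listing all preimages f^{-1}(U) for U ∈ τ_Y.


f is NOT continuous.

Compute f^{-1}(U) for each U ∈ τ_Y:
  U = ∅: f^{-1}(U) = ∅ ∈ τ_X ✓.
  U = {24}: f^{-1}(U) = {x50} ∉ τ_X ✗.
  U = {25}: f^{-1}(U) = {x51} ∉ τ_X ✗.
  U = {23, 24}: f^{-1}(U) = {x50, x52, x53} ∈ τ_X ✓.
  U = {24, 25}: f^{-1}(U) = {x50, x51} ∉ τ_X ✗.
  U = {23, 24, 25}: f^{-1}(U) = {x50, x51, x52, x53} ∈ τ_X ✓.
Found U = {24} with f^{-1}(U) = {x50} not in τ_X. Therefore f is NOT continuous.


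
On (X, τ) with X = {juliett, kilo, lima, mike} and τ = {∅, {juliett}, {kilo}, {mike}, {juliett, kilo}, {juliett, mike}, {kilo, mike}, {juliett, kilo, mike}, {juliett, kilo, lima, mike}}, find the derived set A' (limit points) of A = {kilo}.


A' = {lima}

For each x ∈ X, list the open sets U ∈ τ with x ∈ U, then check whether U ∩ (A ∖ {x}) ≠ ∅ for every such U.
  x = juliett: open {juliett} ∋ x has {juliett} ∩ (A ∖ {juliett}) = ∅, so x is NOT a limit point.
  x = kilo: open {kilo} ∋ x has {kilo} ∩ (A ∖ {kilo}) = ∅, so x is NOT a limit point.
  x = lima: opens ∋ x are {juliett, kilo, lima, mike}; each meets A ∖ {lima}, so x IS a limit point.
  x = mike: open {mike} ∋ x has {mike} ∩ (A ∖ {mike}) = ∅, so x is NOT a limit point.
Collecting: A' = {lima}.


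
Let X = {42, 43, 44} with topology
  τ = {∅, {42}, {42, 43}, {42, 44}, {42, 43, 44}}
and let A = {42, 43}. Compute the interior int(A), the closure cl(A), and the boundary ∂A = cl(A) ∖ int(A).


int(A) = {42, 43}, cl(A) = {42, 43, 44}, ∂A = {44}.

Closed sets in (X, τ) are complements of opens:
  closed(X, τ) = {∅, {43}, {44}, {43, 44}, {42, 43, 44}}.
int(A) = ⋃ {U ∈ τ : U ⊆ A}. Opens contained in A: ∅, {42}, {42, 43}.
Taking the union of these: int(A) = {42, 43}.
cl(A) = ⋂ {C closed : A ⊆ C}. Closed sets containing A: {42, 43, 44}.
Intersecting these: cl(A) = {42, 43, 44}.
∂A = cl(A) ∖ int(A) = {42, 43, 44} ∖ {42, 43} = {44}.


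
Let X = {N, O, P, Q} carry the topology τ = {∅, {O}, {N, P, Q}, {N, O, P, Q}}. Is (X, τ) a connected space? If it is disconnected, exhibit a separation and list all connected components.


(X, τ) is disconnected; components = [{O}, {N, P, Q}].

Find clopen sets (U ∈ τ with X ∖ U ∈ τ):
  U = ∅, X ∖ U = {N, O, P, Q} — both open, so U is clopen.
  U = {O}, X ∖ U = {N, P, Q} — both open, so U is clopen.
  U = {N, P, Q}, X ∖ U = {O} — both open, so U is clopen.
  U = {N, O, P, Q}, X ∖ U = ∅ — both open, so U is clopen.
Nontrivial clopen(s) exist: e.g. {N, P, Q}. So (X, τ) is disconnected.
Compute connected components by grouping points that agree on all clopens:
  component: {O}
  component: {N, P, Q}


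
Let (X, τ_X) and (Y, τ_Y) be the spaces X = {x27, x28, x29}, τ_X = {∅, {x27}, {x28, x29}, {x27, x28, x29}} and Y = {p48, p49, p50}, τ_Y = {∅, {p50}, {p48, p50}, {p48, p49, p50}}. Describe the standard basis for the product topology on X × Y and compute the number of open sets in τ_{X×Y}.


Basis B = {∅ × ∅, {x27} × {p50}, {x27} × {p48, p50}, {x28, x29} × {p50}, {x27} × {p48, p49, p50}, {x27, x28, x29} × {p50}, {x28, x29} × {p48, p50}, {x27, x28, x29} × {p48, p50}, {x28, x29} × {p48, p49, p50}, {x27, x28, x29} × {p48, p49, p50}}; |τ_{X×Y}| = 16.

Enumerate products U × V with U ∈ τ_X, V ∈ τ_Y (deduplicated):
  ∅ × ∅ = {} (∅)
  {x27} × {p50} = {(x27,p50)}
  {x27} × {p48, p50} = {(x27,p48), (x27,p50)}
  {x28, x29} × {p50} = {(x28,p50), (x29,p50)}
  {x27} × {p48, p49, p50} = {(x27,p48), (x27,p49), (x27,p50)}
  {x27, x28, x29} × {p50} = {(x27,p50), (x28,p50), (x29,p50)}
  {x28, x29} × {p48, p50} = {(x28,p48), (x28,p50), (x29,p48), (x29,p50)}
  {x27, x28, x29} × {p48, p50} = {(x27,p48), (x27,p50), (x28,p48), (x28,p50), (x29,p48), (x29,p50)}
  {x28, x29} × {p48, p49, p50} = {(x28,p48), (x28,p49), (x28,p50), (x29,p48), (x29,p49), (x29,p50)}
  {x27, x28, x29} × {p48, p49, p50} = {(x27,p48), (x27,p49), (x27,p50), (x28,p48), (x28,p49), (x28,p50), (x29,p48), (x29,p49), (x29,p50)}
These 10 distinct sets form the basis B.
Close under arbitrary unions to get τ_{X×Y}; counting gives |τ_{X×Y}| = 16.


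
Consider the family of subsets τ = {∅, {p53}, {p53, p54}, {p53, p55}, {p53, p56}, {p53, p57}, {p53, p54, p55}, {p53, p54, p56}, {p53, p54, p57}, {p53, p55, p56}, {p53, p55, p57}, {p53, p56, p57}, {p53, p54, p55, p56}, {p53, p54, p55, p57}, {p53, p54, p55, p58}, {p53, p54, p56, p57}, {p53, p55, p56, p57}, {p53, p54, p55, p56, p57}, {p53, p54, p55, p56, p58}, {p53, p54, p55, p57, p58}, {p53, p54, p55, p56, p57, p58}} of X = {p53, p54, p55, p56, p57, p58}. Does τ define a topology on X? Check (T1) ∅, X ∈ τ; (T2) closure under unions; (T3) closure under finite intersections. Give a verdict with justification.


τ IS a topology on X.

Axiom (T1): ∅ ∈ τ? Yes; X ∈ τ? Yes.
Axiom (T2/T3): check pairwise unions and intersections of members of τ.
All pairwise intersections and unions checked — each lies in τ. Therefore τ satisfies (T1), (T2), (T3): it IS a topology on X.


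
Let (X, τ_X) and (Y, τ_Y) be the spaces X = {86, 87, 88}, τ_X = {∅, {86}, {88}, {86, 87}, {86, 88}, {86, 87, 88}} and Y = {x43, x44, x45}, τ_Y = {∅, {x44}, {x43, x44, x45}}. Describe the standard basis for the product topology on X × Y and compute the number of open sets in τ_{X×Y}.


Basis B = {∅ × ∅, {86} × {x44}, {88} × {x44}, {86, 87} × {x44}, {86, 88} × {x44}, {86} × {x43, x44, x45}, {86, 87, 88} × {x44}, {88} × {x43, x44, x45}, {86, 87} × {x43, x44, x45}, {86, 88} × {x43, x44, x45}, {86, 87, 88} × {x43, x44, x45}}; |τ_{X×Y}| = 18.

Enumerate products U × V with U ∈ τ_X, V ∈ τ_Y (deduplicated):
  ∅ × ∅ = {} (∅)
  {86} × {x44} = {(86,x44)}
  {88} × {x44} = {(88,x44)}
  {86, 87} × {x44} = {(86,x44), (87,x44)}
  {86, 88} × {x44} = {(86,x44), (88,x44)}
  {86} × {x43, x44, x45} = {(86,x43), (86,x44), (86,x45)}
  {86, 87, 88} × {x44} = {(86,x44), (87,x44), (88,x44)}
  {88} × {x43, x44, x45} = {(88,x43), (88,x44), (88,x45)}
  {86, 87} × {x43, x44, x45} = {(86,x43), (86,x44), (86,x45), (87,x43), (87,x44), (87,x45)}
  {86, 88} × {x43, x44, x45} = {(86,x43), (86,x44), (86,x45), (88,x43), (88,x44), (88,x45)}
  {86, 87, 88} × {x43, x44, x45} = {(86,x43), (86,x44), (86,x45), (87,x43), (87,x44), (87,x45), (88,x43), (88,x44), (88,x45)}
These 11 distinct sets form the basis B.
Close under arbitrary unions to get τ_{X×Y}; counting gives |τ_{X×Y}| = 18.


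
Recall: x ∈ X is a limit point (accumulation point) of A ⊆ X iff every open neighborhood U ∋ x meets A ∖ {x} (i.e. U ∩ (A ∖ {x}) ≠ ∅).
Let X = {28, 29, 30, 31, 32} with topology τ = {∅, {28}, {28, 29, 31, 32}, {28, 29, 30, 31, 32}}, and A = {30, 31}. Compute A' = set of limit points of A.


A' = {29, 30, 32}

For each x ∈ X, list the open sets U ∈ τ with x ∈ U, then check whether U ∩ (A ∖ {x}) ≠ ∅ for every such U.
  x = 28: open {28} ∋ x has {28} ∩ (A ∖ {28}) = ∅, so x is NOT a limit point.
  x = 29: opens ∋ x are {28, 29, 31, 32}, {28, 29, 30, 31, 32}; each meets A ∖ {29}, so x IS a limit point.
  x = 30: opens ∋ x are {28, 29, 30, 31, 32}; each meets A ∖ {30}, so x IS a limit point.
  x = 31: open {28, 29, 31, 32} ∋ x has {28, 29, 31, 32} ∩ (A ∖ {31}) = ∅, so x is NOT a limit point.
  x = 32: opens ∋ x are {28, 29, 31, 32}, {28, 29, 30, 31, 32}; each meets A ∖ {32}, so x IS a limit point.
Collecting: A' = {29, 30, 32}.


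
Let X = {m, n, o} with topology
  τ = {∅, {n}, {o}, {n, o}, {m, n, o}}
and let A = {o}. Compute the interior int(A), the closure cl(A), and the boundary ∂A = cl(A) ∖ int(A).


int(A) = {o}, cl(A) = {m, o}, ∂A = {m}.

Closed sets in (X, τ) are complements of opens:
  closed(X, τ) = {∅, {m}, {m, n}, {m, o}, {m, n, o}}.
int(A) = ⋃ {U ∈ τ : U ⊆ A}. Opens contained in A: ∅, {o}.
Taking the union of these: int(A) = {o}.
cl(A) = ⋂ {C closed : A ⊆ C}. Closed sets containing A: {m, o}, {m, n, o}.
Intersecting these: cl(A) = {m, o}.
∂A = cl(A) ∖ int(A) = {m, o} ∖ {o} = {m}.


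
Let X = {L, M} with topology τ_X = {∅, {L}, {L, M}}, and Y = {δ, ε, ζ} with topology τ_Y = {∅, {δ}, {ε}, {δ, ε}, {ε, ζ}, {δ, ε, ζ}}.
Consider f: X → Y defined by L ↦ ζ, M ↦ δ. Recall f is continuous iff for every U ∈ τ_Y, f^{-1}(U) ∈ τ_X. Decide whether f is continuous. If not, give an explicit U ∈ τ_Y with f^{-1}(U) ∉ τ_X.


f is NOT continuous.

Compute f^{-1}(U) for each U ∈ τ_Y:
  U = ∅: f^{-1}(U) = ∅ ∈ τ_X ✓.
  U = {δ}: f^{-1}(U) = {M} ∉ τ_X ✗.
  U = {ε}: f^{-1}(U) = ∅ ∈ τ_X ✓.
  U = {δ, ε}: f^{-1}(U) = {M} ∉ τ_X ✗.
  U = {ε, ζ}: f^{-1}(U) = {L} ∈ τ_X ✓.
  U = {δ, ε, ζ}: f^{-1}(U) = {L, M} ∈ τ_X ✓.
Found U = {δ} with f^{-1}(U) = {M} not in τ_X. Therefore f is NOT continuous.


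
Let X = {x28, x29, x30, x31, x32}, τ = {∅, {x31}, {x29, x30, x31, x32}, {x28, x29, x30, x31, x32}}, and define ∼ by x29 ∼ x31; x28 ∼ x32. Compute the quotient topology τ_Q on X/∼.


X/∼ = {[x28=x32], [x29=x31], [x30]}; |τ_Q| = 2.

Equivalence classes: [x28=x32], [x29=x31], [x30].
Quotient map π: X → X/∼ sends x28 ↦ [x28=x32], x29 ↦ [x29=x31], x30 ↦ [x30], x31 ↦ [x29=x31], x32 ↦ [x28=x32].
For each subset V ⊆ X/∼, compute π^{-1}(V) ⊆ X and check whether π^{-1}(V) ∈ τ. V is open in τ_Q iff π^{-1}(V) ∈ τ.
  V = {}: π^{-1}(V) = ∅ ∈ τ ✓.
  V = {[x28=x32]}: π^{-1}(V) = {x28, x32} ∉ τ ✗.
  V = {[x29=x31]}: π^{-1}(V) = {x29, x31} ∉ τ ✗.
  V = {[x28=x32], [x29=x31]}: π^{-1}(V) = {x28, x29, x31, x32} ∉ τ ✗.
  V = {[x30]}: π^{-1}(V) = {x30} ∉ τ ✗.
  V = {[x28=x32], [x30]}: π^{-1}(V) = {x28, x30, x32} ∉ τ ✗.
  V = {[x29=x31], [x30]}: π^{-1}(V) = {x29, x30, x31} ∉ τ ✗.
  V = {[x28=x32], [x29=x31], [x30]}: π^{-1}(V) = {x28, x29, x30, x31, x32} ∈ τ ✓.
Open sets in the quotient: τ_Q = {{}, {[x28=x32], [x29=x31], [x30]}} (2 elements).


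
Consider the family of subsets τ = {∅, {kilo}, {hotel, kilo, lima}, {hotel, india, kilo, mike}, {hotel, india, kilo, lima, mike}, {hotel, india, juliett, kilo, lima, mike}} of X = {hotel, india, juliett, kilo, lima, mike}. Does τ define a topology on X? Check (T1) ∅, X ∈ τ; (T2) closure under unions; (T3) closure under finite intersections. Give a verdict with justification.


τ is NOT a topology on X.

Axiom (T1): ∅ ∈ τ? Yes; X ∈ τ? Yes.
Axiom (T2/T3): check pairwise unions and intersections of members of τ.
Counterexample for (T3): {hotel, kilo, lima} ∩ {hotel, india, kilo, mike} = {hotel, kilo} ∉ τ. Therefore τ is NOT a topology.


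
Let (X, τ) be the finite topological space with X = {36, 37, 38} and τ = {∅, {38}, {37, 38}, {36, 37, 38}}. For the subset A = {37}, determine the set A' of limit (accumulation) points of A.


A' = {36}

For each x ∈ X, list the open sets U ∈ τ with x ∈ U, then check whether U ∩ (A ∖ {x}) ≠ ∅ for every such U.
  x = 36: opens ∋ x are {36, 37, 38}; each meets A ∖ {36}, so x IS a limit point.
  x = 37: open {37, 38} ∋ x has {37, 38} ∩ (A ∖ {37}) = ∅, so x is NOT a limit point.
  x = 38: open {38} ∋ x has {38} ∩ (A ∖ {38}) = ∅, so x is NOT a limit point.
Collecting: A' = {36}.


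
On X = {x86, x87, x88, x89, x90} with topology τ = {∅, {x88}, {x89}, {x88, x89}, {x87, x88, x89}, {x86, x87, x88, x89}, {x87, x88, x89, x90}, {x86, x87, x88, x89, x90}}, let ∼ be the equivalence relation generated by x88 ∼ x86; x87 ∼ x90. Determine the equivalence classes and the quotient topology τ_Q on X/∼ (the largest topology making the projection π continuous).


X/∼ = {[x86=x88], [x87=x90], [x89]}; |τ_Q| = 3.

Equivalence classes: [x86=x88], [x87=x90], [x89].
Quotient map π: X → X/∼ sends x86 ↦ [x86=x88], x87 ↦ [x87=x90], x88 ↦ [x86=x88], x89 ↦ [x89], x90 ↦ [x87=x90].
For each subset V ⊆ X/∼, compute π^{-1}(V) ⊆ X and check whether π^{-1}(V) ∈ τ. V is open in τ_Q iff π^{-1}(V) ∈ τ.
  V = {}: π^{-1}(V) = ∅ ∈ τ ✓.
  V = {[x86=x88]}: π^{-1}(V) = {x86, x88} ∉ τ ✗.
  V = {[x87=x90]}: π^{-1}(V) = {x87, x90} ∉ τ ✗.
  V = {[x86=x88], [x87=x90]}: π^{-1}(V) = {x86, x87, x88, x90} ∉ τ ✗.
  V = {[x89]}: π^{-1}(V) = {x89} ∈ τ ✓.
  V = {[x86=x88], [x89]}: π^{-1}(V) = {x86, x88, x89} ∉ τ ✗.
  V = {[x87=x90], [x89]}: π^{-1}(V) = {x87, x89, x90} ∉ τ ✗.
  V = {[x86=x88], [x87=x90], [x89]}: π^{-1}(V) = {x86, x87, x88, x89, x90} ∈ τ ✓.
Open sets in the quotient: τ_Q = {{}, {[x89]}, {[x86=x88], [x87=x90], [x89]}} (3 elements).


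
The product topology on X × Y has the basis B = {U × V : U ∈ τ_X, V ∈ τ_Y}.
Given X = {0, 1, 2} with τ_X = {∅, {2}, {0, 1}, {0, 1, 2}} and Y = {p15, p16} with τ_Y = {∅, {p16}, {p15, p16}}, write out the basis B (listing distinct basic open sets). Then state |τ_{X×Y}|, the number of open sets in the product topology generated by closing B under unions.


Basis B = {∅ × ∅, {2} × {p16}, {0, 1} × {p16}, {2} × {p15, p16}, {0, 1, 2} × {p16}, {0, 1} × {p15, p16}, {0, 1, 2} × {p15, p16}}; |τ_{X×Y}| = 9.

Enumerate products U × V with U ∈ τ_X, V ∈ τ_Y (deduplicated):
  ∅ × ∅ = {} (∅)
  {2} × {p16} = {(2,p16)}
  {0, 1} × {p16} = {(0,p16), (1,p16)}
  {2} × {p15, p16} = {(2,p15), (2,p16)}
  {0, 1, 2} × {p16} = {(0,p16), (1,p16), (2,p16)}
  {0, 1} × {p15, p16} = {(0,p15), (0,p16), (1,p15), (1,p16)}
  {0, 1, 2} × {p15, p16} = {(0,p15), (0,p16), (1,p15), (1,p16), (2,p15), (2,p16)}
These 7 distinct sets form the basis B.
Close under arbitrary unions to get τ_{X×Y}; counting gives |τ_{X×Y}| = 9.


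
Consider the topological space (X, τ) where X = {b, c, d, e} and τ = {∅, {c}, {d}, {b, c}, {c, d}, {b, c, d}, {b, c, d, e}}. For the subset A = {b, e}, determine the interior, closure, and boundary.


int(A) = ∅, cl(A) = {b, e}, ∂A = {b, e}.

Closed sets in (X, τ) are complements of opens:
  closed(X, τ) = {∅, {e}, {b, e}, {d, e}, {b, c, e}, {b, d, e}, {b, c, d, e}}.
int(A) = ⋃ {U ∈ τ : U ⊆ A}. Opens contained in A: ∅.
Taking the union of these: int(A) = ∅.
cl(A) = ⋂ {C closed : A ⊆ C}. Closed sets containing A: {b, e}, {b, c, e}, {b, d, e}, {b, c, d, e}.
Intersecting these: cl(A) = {b, e}.
∂A = cl(A) ∖ int(A) = {b, e} ∖ ∅ = {b, e}.


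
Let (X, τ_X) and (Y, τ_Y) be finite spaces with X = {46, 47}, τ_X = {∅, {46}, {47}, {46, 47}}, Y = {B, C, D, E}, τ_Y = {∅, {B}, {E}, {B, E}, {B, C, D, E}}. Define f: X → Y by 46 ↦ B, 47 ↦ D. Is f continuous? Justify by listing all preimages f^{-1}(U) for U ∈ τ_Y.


f IS continuous.

Compute f^{-1}(U) for each U ∈ τ_Y:
  U = ∅: f^{-1}(U) = ∅ ∈ τ_X ✓.
  U = {B}: f^{-1}(U) = {46} ∈ τ_X ✓.
  U = {E}: f^{-1}(U) = ∅ ∈ τ_X ✓.
  U = {B, E}: f^{-1}(U) = {46} ∈ τ_X ✓.
  U = {B, C, D, E}: f^{-1}(U) = {46, 47} ∈ τ_X ✓.
Every preimage lies in τ_X, so f IS continuous.


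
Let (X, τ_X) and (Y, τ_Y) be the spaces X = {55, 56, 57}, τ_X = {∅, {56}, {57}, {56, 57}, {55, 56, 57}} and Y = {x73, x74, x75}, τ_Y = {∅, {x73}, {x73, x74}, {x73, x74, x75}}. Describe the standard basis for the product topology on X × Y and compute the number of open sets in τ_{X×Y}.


Basis B = {∅ × ∅, {56} × {x73}, {57} × {x73}, {56} × {x73, x74}, {56, 57} × {x73}, {57} × {x73, x74}, {55, 56, 57} × {x73}, {56} × {x73, x74, x75}, {57} × {x73, x74, x75}, {56, 57} × {x73, x74}, {55, 56, 57} × {x73, x74}, {56, 57} × {x73, x74, x75}, {55, 56, 57} × {x73, x74, x75}}; |τ_{X×Y}| = 30.

Enumerate products U × V with U ∈ τ_X, V ∈ τ_Y (deduplicated):
  ∅ × ∅ = {} (∅)
  {56} × {x73} = {(56,x73)}
  {57} × {x73} = {(57,x73)}
  {56} × {x73, x74} = {(56,x73), (56,x74)}
  {56, 57} × {x73} = {(56,x73), (57,x73)}
  {57} × {x73, x74} = {(57,x73), (57,x74)}
  {55, 56, 57} × {x73} = {(55,x73), (56,x73), (57,x73)}
  {56} × {x73, x74, x75} = {(56,x73), (56,x74), (56,x75)}
  {57} × {x73, x74, x75} = {(57,x73), (57,x74), (57,x75)}
  {56, 57} × {x73, x74} = {(56,x73), (56,x74), (57,x73), (57,x74)}
  {55, 56, 57} × {x73, x74} = {(55,x73), (55,x74), (56,x73), (56,x74), (57,x73), (57,x74)}
  {56, 57} × {x73, x74, x75} = {(56,x73), (56,x74), (56,x75), (57,x73), (57,x74), (57,x75)}
  {55, 56, 57} × {x73, x74, x75} = {(55,x73), (55,x74), (55,x75), (56,x73), (56,x74), (56,x75), (57,x73), (57,x74), (57,x75)}
These 13 distinct sets form the basis B.
Close under arbitrary unions to get τ_{X×Y}; counting gives |τ_{X×Y}| = 30.


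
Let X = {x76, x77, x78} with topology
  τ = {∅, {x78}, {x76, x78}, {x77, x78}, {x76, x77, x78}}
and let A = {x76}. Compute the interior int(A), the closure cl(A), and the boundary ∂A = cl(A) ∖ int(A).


int(A) = ∅, cl(A) = {x76}, ∂A = {x76}.

Closed sets in (X, τ) are complements of opens:
  closed(X, τ) = {∅, {x76}, {x77}, {x76, x77}, {x76, x77, x78}}.
int(A) = ⋃ {U ∈ τ : U ⊆ A}. Opens contained in A: ∅.
Taking the union of these: int(A) = ∅.
cl(A) = ⋂ {C closed : A ⊆ C}. Closed sets containing A: {x76}, {x76, x77}, {x76, x77, x78}.
Intersecting these: cl(A) = {x76}.
∂A = cl(A) ∖ int(A) = {x76} ∖ ∅ = {x76}.


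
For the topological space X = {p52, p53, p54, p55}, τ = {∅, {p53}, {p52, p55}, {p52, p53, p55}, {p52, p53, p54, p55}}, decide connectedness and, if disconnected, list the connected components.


(X, τ) is connected.

Find clopen sets (U ∈ τ with X ∖ U ∈ τ):
  U = ∅, X ∖ U = {p52, p53, p54, p55} — both open, so U is clopen.
  U = {p52, p53, p54, p55}, X ∖ U = ∅ — both open, so U is clopen.
Only trivial clopens (∅ and X) exist, so (X, τ) is connected.
Compute connected components by grouping points that agree on all clopens:
  component: {p52, p53, p54, p55}


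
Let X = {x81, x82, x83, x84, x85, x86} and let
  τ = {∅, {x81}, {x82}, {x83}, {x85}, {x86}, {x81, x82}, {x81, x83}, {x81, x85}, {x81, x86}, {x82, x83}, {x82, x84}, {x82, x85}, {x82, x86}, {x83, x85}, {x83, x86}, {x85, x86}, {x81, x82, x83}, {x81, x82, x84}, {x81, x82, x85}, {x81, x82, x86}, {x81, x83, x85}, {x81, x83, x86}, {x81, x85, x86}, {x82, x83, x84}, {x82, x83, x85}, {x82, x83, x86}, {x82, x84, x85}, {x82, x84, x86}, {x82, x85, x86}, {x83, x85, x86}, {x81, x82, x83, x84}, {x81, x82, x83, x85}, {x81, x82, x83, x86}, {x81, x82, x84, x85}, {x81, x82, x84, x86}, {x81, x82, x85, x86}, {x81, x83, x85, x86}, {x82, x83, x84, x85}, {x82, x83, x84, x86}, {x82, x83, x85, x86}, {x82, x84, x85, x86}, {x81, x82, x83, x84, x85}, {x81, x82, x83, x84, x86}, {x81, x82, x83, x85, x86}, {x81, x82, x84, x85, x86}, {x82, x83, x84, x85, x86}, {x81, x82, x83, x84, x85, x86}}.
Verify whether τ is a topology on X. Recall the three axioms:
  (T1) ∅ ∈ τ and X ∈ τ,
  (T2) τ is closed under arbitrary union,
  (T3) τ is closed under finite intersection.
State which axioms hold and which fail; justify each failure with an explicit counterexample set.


τ IS a topology on X.

Axiom (T1): ∅ ∈ τ? Yes; X ∈ τ? Yes.
Axiom (T2/T3): check pairwise unions and intersections of members of τ.
All pairwise intersections and unions checked — each lies in τ. Therefore τ satisfies (T1), (T2), (T3): it IS a topology on X.


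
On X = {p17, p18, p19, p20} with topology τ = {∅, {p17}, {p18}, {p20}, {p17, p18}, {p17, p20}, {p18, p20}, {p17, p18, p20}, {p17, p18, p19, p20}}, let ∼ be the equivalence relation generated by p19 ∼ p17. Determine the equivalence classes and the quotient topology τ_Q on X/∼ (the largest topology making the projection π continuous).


X/∼ = {[p17=p19], [p18], [p20]}; |τ_Q| = 5.

Equivalence classes: [p17=p19], [p18], [p20].
Quotient map π: X → X/∼ sends p17 ↦ [p17=p19], p18 ↦ [p18], p19 ↦ [p17=p19], p20 ↦ [p20].
For each subset V ⊆ X/∼, compute π^{-1}(V) ⊆ X and check whether π^{-1}(V) ∈ τ. V is open in τ_Q iff π^{-1}(V) ∈ τ.
  V = {}: π^{-1}(V) = ∅ ∈ τ ✓.
  V = {[p17=p19]}: π^{-1}(V) = {p17, p19} ∉ τ ✗.
  V = {[p18]}: π^{-1}(V) = {p18} ∈ τ ✓.
  V = {[p17=p19], [p18]}: π^{-1}(V) = {p17, p18, p19} ∉ τ ✗.
  V = {[p20]}: π^{-1}(V) = {p20} ∈ τ ✓.
  V = {[p17=p19], [p20]}: π^{-1}(V) = {p17, p19, p20} ∉ τ ✗.
  V = {[p18], [p20]}: π^{-1}(V) = {p18, p20} ∈ τ ✓.
  V = {[p17=p19], [p18], [p20]}: π^{-1}(V) = {p17, p18, p19, p20} ∈ τ ✓.
Open sets in the quotient: τ_Q = {{}, {[p18]}, {[p20]}, {[p18], [p20]}, {[p17=p19], [p18], [p20]}} (5 elements).


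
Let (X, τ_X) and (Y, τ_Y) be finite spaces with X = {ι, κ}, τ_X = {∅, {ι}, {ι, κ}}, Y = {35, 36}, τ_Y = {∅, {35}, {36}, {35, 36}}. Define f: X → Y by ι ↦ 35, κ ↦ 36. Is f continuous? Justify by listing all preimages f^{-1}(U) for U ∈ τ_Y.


f is NOT continuous.

Compute f^{-1}(U) for each U ∈ τ_Y:
  U = ∅: f^{-1}(U) = ∅ ∈ τ_X ✓.
  U = {35}: f^{-1}(U) = {ι} ∈ τ_X ✓.
  U = {36}: f^{-1}(U) = {κ} ∉ τ_X ✗.
  U = {35, 36}: f^{-1}(U) = {ι, κ} ∈ τ_X ✓.
Found U = {36} with f^{-1}(U) = {κ} not in τ_X. Therefore f is NOT continuous.


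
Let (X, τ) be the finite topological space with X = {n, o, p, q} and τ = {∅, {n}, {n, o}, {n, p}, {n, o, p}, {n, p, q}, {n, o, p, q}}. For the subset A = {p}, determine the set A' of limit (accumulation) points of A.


A' = {q}

For each x ∈ X, list the open sets U ∈ τ with x ∈ U, then check whether U ∩ (A ∖ {x}) ≠ ∅ for every such U.
  x = n: open {n} ∋ x has {n} ∩ (A ∖ {n}) = ∅, so x is NOT a limit point.
  x = o: open {n, o} ∋ x has {n, o} ∩ (A ∖ {o}) = ∅, so x is NOT a limit point.
  x = p: open {n, p} ∋ x has {n, p} ∩ (A ∖ {p}) = ∅, so x is NOT a limit point.
  x = q: opens ∋ x are {n, p, q}, {n, o, p, q}; each meets A ∖ {q}, so x IS a limit point.
Collecting: A' = {q}.


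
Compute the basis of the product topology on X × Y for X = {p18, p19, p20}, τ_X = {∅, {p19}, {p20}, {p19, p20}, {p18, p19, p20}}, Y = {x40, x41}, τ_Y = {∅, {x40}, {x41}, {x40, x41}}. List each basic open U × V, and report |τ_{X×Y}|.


Basis B = {∅ × ∅, {p19} × {x40}, {p19} × {x41}, {p20} × {x40}, {p20} × {x41}, {p19} × {x40, x41}, {p19, p20} × {x40}, {p19, p20} × {x41}, {p20} × {x40, x41}, {p18, p19, p20} × {x40}, {p18, p19, p20} × {x41}, {p19, p20} × {x40, x41}, {p18, p19, p20} × {x40, x41}}; |τ_{X×Y}| = 25.

Enumerate products U × V with U ∈ τ_X, V ∈ τ_Y (deduplicated):
  ∅ × ∅ = {} (∅)
  {p19} × {x40} = {(p19,x40)}
  {p19} × {x41} = {(p19,x41)}
  {p20} × {x40} = {(p20,x40)}
  {p20} × {x41} = {(p20,x41)}
  {p19} × {x40, x41} = {(p19,x40), (p19,x41)}
  {p19, p20} × {x40} = {(p19,x40), (p20,x40)}
  {p19, p20} × {x41} = {(p19,x41), (p20,x41)}
  {p20} × {x40, x41} = {(p20,x40), (p20,x41)}
  {p18, p19, p20} × {x40} = {(p18,x40), (p19,x40), (p20,x40)}
  {p18, p19, p20} × {x41} = {(p18,x41), (p19,x41), (p20,x41)}
  {p19, p20} × {x40, x41} = {(p19,x40), (p19,x41), (p20,x40), (p20,x41)}
  {p18, p19, p20} × {x40, x41} = {(p18,x40), (p18,x41), (p19,x40), (p19,x41), (p20,x40), (p20,x41)}
These 13 distinct sets form the basis B.
Close under arbitrary unions to get τ_{X×Y}; counting gives |τ_{X×Y}| = 25.


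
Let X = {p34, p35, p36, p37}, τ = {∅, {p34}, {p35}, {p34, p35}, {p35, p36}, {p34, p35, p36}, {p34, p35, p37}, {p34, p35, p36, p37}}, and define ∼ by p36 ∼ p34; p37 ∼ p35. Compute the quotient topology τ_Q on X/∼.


X/∼ = {[p34=p36], [p35=p37]}; |τ_Q| = 2.

Equivalence classes: [p34=p36], [p35=p37].
Quotient map π: X → X/∼ sends p34 ↦ [p34=p36], p35 ↦ [p35=p37], p36 ↦ [p34=p36], p37 ↦ [p35=p37].
For each subset V ⊆ X/∼, compute π^{-1}(V) ⊆ X and check whether π^{-1}(V) ∈ τ. V is open in τ_Q iff π^{-1}(V) ∈ τ.
  V = {}: π^{-1}(V) = ∅ ∈ τ ✓.
  V = {[p34=p36]}: π^{-1}(V) = {p34, p36} ∉ τ ✗.
  V = {[p35=p37]}: π^{-1}(V) = {p35, p37} ∉ τ ✗.
  V = {[p34=p36], [p35=p37]}: π^{-1}(V) = {p34, p35, p36, p37} ∈ τ ✓.
Open sets in the quotient: τ_Q = {{}, {[p34=p36], [p35=p37]}} (2 elements).


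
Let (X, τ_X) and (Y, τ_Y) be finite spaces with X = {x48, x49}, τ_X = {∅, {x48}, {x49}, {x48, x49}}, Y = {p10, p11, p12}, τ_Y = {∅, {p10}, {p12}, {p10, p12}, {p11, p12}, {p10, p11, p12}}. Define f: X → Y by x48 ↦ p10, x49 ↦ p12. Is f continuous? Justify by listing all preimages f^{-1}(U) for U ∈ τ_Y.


f IS continuous.

Compute f^{-1}(U) for each U ∈ τ_Y:
  U = ∅: f^{-1}(U) = ∅ ∈ τ_X ✓.
  U = {p10}: f^{-1}(U) = {x48} ∈ τ_X ✓.
  U = {p12}: f^{-1}(U) = {x49} ∈ τ_X ✓.
  U = {p10, p12}: f^{-1}(U) = {x48, x49} ∈ τ_X ✓.
  U = {p11, p12}: f^{-1}(U) = {x49} ∈ τ_X ✓.
  U = {p10, p11, p12}: f^{-1}(U) = {x48, x49} ∈ τ_X ✓.
Every preimage lies in τ_X, so f IS continuous.


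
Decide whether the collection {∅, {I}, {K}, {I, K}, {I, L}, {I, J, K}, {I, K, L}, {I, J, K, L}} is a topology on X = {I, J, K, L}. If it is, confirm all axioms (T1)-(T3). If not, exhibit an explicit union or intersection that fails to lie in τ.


τ IS a topology on X.

Axiom (T1): ∅ ∈ τ? Yes; X ∈ τ? Yes.
Axiom (T2/T3): check pairwise unions and intersections of members of τ.
All pairwise intersections and unions checked — each lies in τ. Therefore τ satisfies (T1), (T2), (T3): it IS a topology on X.


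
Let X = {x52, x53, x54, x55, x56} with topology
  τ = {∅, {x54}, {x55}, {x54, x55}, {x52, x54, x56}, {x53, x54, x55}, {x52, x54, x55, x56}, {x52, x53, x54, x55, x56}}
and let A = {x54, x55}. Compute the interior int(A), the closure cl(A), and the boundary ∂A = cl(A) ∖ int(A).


int(A) = {x54, x55}, cl(A) = {x52, x53, x54, x55, x56}, ∂A = {x52, x53, x56}.

Closed sets in (X, τ) are complements of opens:
  closed(X, τ) = {∅, {x53}, {x52, x56}, {x53, x55}, {x52, x53, x56}, {x52, x53, x54, x56}, {x52, x53, x55, x56}, {x52, x53, x54, x55, x56}}.
int(A) = ⋃ {U ∈ τ : U ⊆ A}. Opens contained in A: ∅, {x54}, {x55}, {x54, x55}.
Taking the union of these: int(A) = {x54, x55}.
cl(A) = ⋂ {C closed : A ⊆ C}. Closed sets containing A: {x52, x53, x54, x55, x56}.
Intersecting these: cl(A) = {x52, x53, x54, x55, x56}.
∂A = cl(A) ∖ int(A) = {x52, x53, x54, x55, x56} ∖ {x54, x55} = {x52, x53, x56}.


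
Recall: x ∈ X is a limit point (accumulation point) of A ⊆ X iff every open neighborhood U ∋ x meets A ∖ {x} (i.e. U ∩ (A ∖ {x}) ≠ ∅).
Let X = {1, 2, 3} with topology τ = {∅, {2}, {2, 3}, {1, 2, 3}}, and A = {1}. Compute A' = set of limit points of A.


A' = ∅

For each x ∈ X, list the open sets U ∈ τ with x ∈ U, then check whether U ∩ (A ∖ {x}) ≠ ∅ for every such U.
  x = 1: open {1, 2, 3} ∋ x has {1, 2, 3} ∩ (A ∖ {1}) = ∅, so x is NOT a limit point.
  x = 2: open {2} ∋ x has {2} ∩ (A ∖ {2}) = ∅, so x is NOT a limit point.
  x = 3: open {2, 3} ∋ x has {2, 3} ∩ (A ∖ {3}) = ∅, so x is NOT a limit point.
Collecting: A' = ∅.


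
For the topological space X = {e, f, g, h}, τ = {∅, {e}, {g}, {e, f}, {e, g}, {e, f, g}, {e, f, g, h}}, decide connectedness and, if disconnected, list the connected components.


(X, τ) is connected.

Find clopen sets (U ∈ τ with X ∖ U ∈ τ):
  U = ∅, X ∖ U = {e, f, g, h} — both open, so U is clopen.
  U = {e, f, g, h}, X ∖ U = ∅ — both open, so U is clopen.
Only trivial clopens (∅ and X) exist, so (X, τ) is connected.
Compute connected components by grouping points that agree on all clopens:
  component: {e, f, g, h}


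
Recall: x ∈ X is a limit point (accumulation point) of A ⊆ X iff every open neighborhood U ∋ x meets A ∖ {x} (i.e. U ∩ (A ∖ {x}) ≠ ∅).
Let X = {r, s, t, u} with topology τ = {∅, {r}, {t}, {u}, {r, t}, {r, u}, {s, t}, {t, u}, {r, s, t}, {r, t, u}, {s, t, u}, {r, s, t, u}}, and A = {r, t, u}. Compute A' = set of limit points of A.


A' = {s}

For each x ∈ X, list the open sets U ∈ τ with x ∈ U, then check whether U ∩ (A ∖ {x}) ≠ ∅ for every such U.
  x = r: open {r} ∋ x has {r} ∩ (A ∖ {r}) = ∅, so x is NOT a limit point.
  x = s: opens ∋ x are {s, t}, {r, s, t}, {s, t, u}, {r, s, t, u}; each meets A ∖ {s}, so x IS a limit point.
  x = t: open {t} ∋ x has {t} ∩ (A ∖ {t}) = ∅, so x is NOT a limit point.
  x = u: open {u} ∋ x has {u} ∩ (A ∖ {u}) = ∅, so x is NOT a limit point.
Collecting: A' = {s}.


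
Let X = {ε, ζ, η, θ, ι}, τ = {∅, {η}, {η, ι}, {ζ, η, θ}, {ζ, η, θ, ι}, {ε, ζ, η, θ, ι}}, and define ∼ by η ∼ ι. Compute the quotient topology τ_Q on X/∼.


X/∼ = {[ε], [ζ], [η=ι], [θ]}; |τ_Q| = 4.

Equivalence classes: [ε], [ζ], [η=ι], [θ].
Quotient map π: X → X/∼ sends ε ↦ [ε], ζ ↦ [ζ], η ↦ [η=ι], θ ↦ [θ], ι ↦ [η=ι].
For each subset V ⊆ X/∼, compute π^{-1}(V) ⊆ X and check whether π^{-1}(V) ∈ τ. V is open in τ_Q iff π^{-1}(V) ∈ τ.
  V = {}: π^{-1}(V) = ∅ ∈ τ ✓.
  V = {[ε]}: π^{-1}(V) = {ε} ∉ τ ✗.
  V = {[ζ]}: π^{-1}(V) = {ζ} ∉ τ ✗.
  V = {[ε], [ζ]}: π^{-1}(V) = {ε, ζ} ∉ τ ✗.
  V = {[η=ι]}: π^{-1}(V) = {η, ι} ∈ τ ✓.
  V = {[ε], [η=ι]}: π^{-1}(V) = {ε, η, ι} ∉ τ ✗.
  V = {[ζ], [η=ι]}: π^{-1}(V) = {ζ, η, ι} ∉ τ ✗.
  V = {[ε], [ζ], [η=ι]}: π^{-1}(V) = {ε, ζ, η, ι} ∉ τ ✗.
  V = {[θ]}: π^{-1}(V) = {θ} ∉ τ ✗.
  V = {[ε], [θ]}: π^{-1}(V) = {ε, θ} ∉ τ ✗.
  V = {[ζ], [θ]}: π^{-1}(V) = {ζ, θ} ∉ τ ✗.
  V = {[ε], [ζ], [θ]}: π^{-1}(V) = {ε, ζ, θ} ∉ τ ✗.
  V = {[η=ι], [θ]}: π^{-1}(V) = {η, θ, ι} ∉ τ ✗.
  V = {[ε], [η=ι], [θ]}: π^{-1}(V) = {ε, η, θ, ι} ∉ τ ✗.
  V = {[ζ], [η=ι], [θ]}: π^{-1}(V) = {ζ, η, θ, ι} ∈ τ ✓.
  V = {[ε], [ζ], [η=ι], [θ]}: π^{-1}(V) = {ε, ζ, η, θ, ι} ∈ τ ✓.
Open sets in the quotient: τ_Q = {{}, {[η=ι]}, {[ζ], [η=ι], [θ]}, {[ε], [ζ], [η=ι], [θ]}} (4 elements).


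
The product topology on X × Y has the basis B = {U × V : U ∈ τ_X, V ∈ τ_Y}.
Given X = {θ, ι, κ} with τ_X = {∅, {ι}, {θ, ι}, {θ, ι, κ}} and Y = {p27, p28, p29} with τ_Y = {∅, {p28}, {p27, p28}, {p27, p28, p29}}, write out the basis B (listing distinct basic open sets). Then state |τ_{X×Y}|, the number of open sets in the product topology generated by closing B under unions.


Basis B = {∅ × ∅, {ι} × {p28}, {θ, ι} × {p28}, {ι} × {p27, p28}, {θ, ι, κ} × {p28}, {ι} × {p27, p28, p29}, {θ, ι} × {p27, p28}, {θ, ι} × {p27, p28, p29}, {θ, ι, κ} × {p27, p28}, {θ, ι, κ} × {p27, p28, p29}}; |τ_{X×Y}| = 20.

Enumerate products U × V with U ∈ τ_X, V ∈ τ_Y (deduplicated):
  ∅ × ∅ = {} (∅)
  {ι} × {p28} = {(ι,p28)}
  {θ, ι} × {p28} = {(θ,p28), (ι,p28)}
  {ι} × {p27, p28} = {(ι,p27), (ι,p28)}
  {θ, ι, κ} × {p28} = {(θ,p28), (ι,p28), (κ,p28)}
  {ι} × {p27, p28, p29} = {(ι,p27), (ι,p28), (ι,p29)}
  {θ, ι} × {p27, p28} = {(θ,p27), (θ,p28), (ι,p27), (ι,p28)}
  {θ, ι} × {p27, p28, p29} = {(θ,p27), (θ,p28), (θ,p29), (ι,p27), (ι,p28), (ι,p29)}
  {θ, ι, κ} × {p27, p28} = {(θ,p27), (θ,p28), (ι,p27), (ι,p28), (κ,p27), (κ,p28)}
  {θ, ι, κ} × {p27, p28, p29} = {(θ,p27), (θ,p28), (θ,p29), (ι,p27), (ι,p28), (ι,p29), (κ,p27), (κ,p28), (κ,p29)}
These 10 distinct sets form the basis B.
Close under arbitrary unions to get τ_{X×Y}; counting gives |τ_{X×Y}| = 20.


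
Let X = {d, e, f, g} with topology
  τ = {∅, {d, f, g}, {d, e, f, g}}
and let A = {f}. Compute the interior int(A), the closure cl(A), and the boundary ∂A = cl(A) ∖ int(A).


int(A) = ∅, cl(A) = {d, e, f, g}, ∂A = {d, e, f, g}.

Closed sets in (X, τ) are complements of opens:
  closed(X, τ) = {∅, {e}, {d, e, f, g}}.
int(A) = ⋃ {U ∈ τ : U ⊆ A}. Opens contained in A: ∅.
Taking the union of these: int(A) = ∅.
cl(A) = ⋂ {C closed : A ⊆ C}. Closed sets containing A: {d, e, f, g}.
Intersecting these: cl(A) = {d, e, f, g}.
∂A = cl(A) ∖ int(A) = {d, e, f, g} ∖ ∅ = {d, e, f, g}.


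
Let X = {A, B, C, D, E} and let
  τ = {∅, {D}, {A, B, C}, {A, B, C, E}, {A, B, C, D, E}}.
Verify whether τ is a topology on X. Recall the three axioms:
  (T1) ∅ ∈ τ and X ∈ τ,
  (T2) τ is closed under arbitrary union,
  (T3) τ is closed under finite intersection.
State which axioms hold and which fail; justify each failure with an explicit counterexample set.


τ is NOT a topology on X.

Axiom (T1): ∅ ∈ τ? Yes; X ∈ τ? Yes.
Axiom (T2/T3): check pairwise unions and intersections of members of τ.
Counterexample for (T2): {D} ∪ {A, B, C} = {A, B, C, D} ∉ τ. Therefore τ is NOT a topology.


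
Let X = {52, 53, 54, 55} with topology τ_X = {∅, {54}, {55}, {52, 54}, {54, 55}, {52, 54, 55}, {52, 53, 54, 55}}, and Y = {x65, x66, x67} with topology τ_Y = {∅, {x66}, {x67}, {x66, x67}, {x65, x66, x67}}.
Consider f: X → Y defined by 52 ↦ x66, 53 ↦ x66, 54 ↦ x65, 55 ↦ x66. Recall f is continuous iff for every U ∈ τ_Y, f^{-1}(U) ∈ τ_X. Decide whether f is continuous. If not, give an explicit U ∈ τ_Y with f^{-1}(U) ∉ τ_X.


f is NOT continuous.

Compute f^{-1}(U) for each U ∈ τ_Y:
  U = ∅: f^{-1}(U) = ∅ ∈ τ_X ✓.
  U = {x66}: f^{-1}(U) = {52, 53, 55} ∉ τ_X ✗.
  U = {x67}: f^{-1}(U) = ∅ ∈ τ_X ✓.
  U = {x66, x67}: f^{-1}(U) = {52, 53, 55} ∉ τ_X ✗.
  U = {x65, x66, x67}: f^{-1}(U) = {52, 53, 54, 55} ∈ τ_X ✓.
Found U = {x66} with f^{-1}(U) = {52, 53, 55} not in τ_X. Therefore f is NOT continuous.


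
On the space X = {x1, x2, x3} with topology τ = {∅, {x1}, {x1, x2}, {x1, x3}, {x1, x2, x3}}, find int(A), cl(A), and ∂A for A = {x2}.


int(A) = ∅, cl(A) = {x2}, ∂A = {x2}.

Closed sets in (X, τ) are complements of opens:
  closed(X, τ) = {∅, {x2}, {x3}, {x2, x3}, {x1, x2, x3}}.
int(A) = ⋃ {U ∈ τ : U ⊆ A}. Opens contained in A: ∅.
Taking the union of these: int(A) = ∅.
cl(A) = ⋂ {C closed : A ⊆ C}. Closed sets containing A: {x2}, {x2, x3}, {x1, x2, x3}.
Intersecting these: cl(A) = {x2}.
∂A = cl(A) ∖ int(A) = {x2} ∖ ∅ = {x2}.


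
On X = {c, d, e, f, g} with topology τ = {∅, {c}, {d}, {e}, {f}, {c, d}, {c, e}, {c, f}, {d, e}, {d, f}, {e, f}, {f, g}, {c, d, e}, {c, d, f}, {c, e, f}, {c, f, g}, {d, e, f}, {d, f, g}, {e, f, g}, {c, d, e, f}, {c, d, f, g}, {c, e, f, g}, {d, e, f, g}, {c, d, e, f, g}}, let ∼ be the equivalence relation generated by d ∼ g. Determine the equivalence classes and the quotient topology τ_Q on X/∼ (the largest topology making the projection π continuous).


X/∼ = {[c], [d=g], [e], [f]}; |τ_Q| = 12.

Equivalence classes: [c], [d=g], [e], [f].
Quotient map π: X → X/∼ sends c ↦ [c], d ↦ [d=g], e ↦ [e], f ↦ [f], g ↦ [d=g].
For each subset V ⊆ X/∼, compute π^{-1}(V) ⊆ X and check whether π^{-1}(V) ∈ τ. V is open in τ_Q iff π^{-1}(V) ∈ τ.
  V = {}: π^{-1}(V) = ∅ ∈ τ ✓.
  V = {[c]}: π^{-1}(V) = {c} ∈ τ ✓.
  V = {[d=g]}: π^{-1}(V) = {d, g} ∉ τ ✗.
  V = {[c], [d=g]}: π^{-1}(V) = {c, d, g} ∉ τ ✗.
  V = {[e]}: π^{-1}(V) = {e} ∈ τ ✓.
  V = {[c], [e]}: π^{-1}(V) = {c, e} ∈ τ ✓.
  V = {[d=g], [e]}: π^{-1}(V) = {d, e, g} ∉ τ ✗.
  V = {[c], [d=g], [e]}: π^{-1}(V) = {c, d, e, g} ∉ τ ✗.
  V = {[f]}: π^{-1}(V) = {f} ∈ τ ✓.
  V = {[c], [f]}: π^{-1}(V) = {c, f} ∈ τ ✓.
  V = {[d=g], [f]}: π^{-1}(V) = {d, f, g} ∈ τ ✓.
  V = {[c], [d=g], [f]}: π^{-1}(V) = {c, d, f, g} ∈ τ ✓.
  V = {[e], [f]}: π^{-1}(V) = {e, f} ∈ τ ✓.
  V = {[c], [e], [f]}: π^{-1}(V) = {c, e, f} ∈ τ ✓.
  V = {[d=g], [e], [f]}: π^{-1}(V) = {d, e, f, g} ∈ τ ✓.
  V = {[c], [d=g], [e], [f]}: π^{-1}(V) = {c, d, e, f, g} ∈ τ ✓.
Open sets in the quotient: τ_Q = {{}, {[c]}, {[e]}, {[c], [e]}, {[f]}, {[c], [f]}, {[d=g], [f]}, {[c], [d=g], [f]}, {[e], [f]}, {[c], [e], [f]}, {[d=g], [e], [f]}, {[c], [d=g], [e], [f]}} (12 elements).


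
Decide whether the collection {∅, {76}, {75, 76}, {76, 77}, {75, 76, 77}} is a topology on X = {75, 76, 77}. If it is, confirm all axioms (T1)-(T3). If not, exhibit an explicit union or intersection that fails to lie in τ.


τ IS a topology on X.

Axiom (T1): ∅ ∈ τ? Yes; X ∈ τ? Yes.
Axiom (T2/T3): check pairwise unions and intersections of members of τ.
All pairwise intersections and unions checked — each lies in τ. Therefore τ satisfies (T1), (T2), (T3): it IS a topology on X.


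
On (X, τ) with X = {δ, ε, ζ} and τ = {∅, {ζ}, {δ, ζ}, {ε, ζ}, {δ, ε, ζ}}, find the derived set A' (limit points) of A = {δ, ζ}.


A' = {δ, ε}

For each x ∈ X, list the open sets U ∈ τ with x ∈ U, then check whether U ∩ (A ∖ {x}) ≠ ∅ for every such U.
  x = δ: opens ∋ x are {δ, ζ}, {δ, ε, ζ}; each meets A ∖ {δ}, so x IS a limit point.
  x = ε: opens ∋ x are {ε, ζ}, {δ, ε, ζ}; each meets A ∖ {ε}, so x IS a limit point.
  x = ζ: open {ζ} ∋ x has {ζ} ∩ (A ∖ {ζ}) = ∅, so x is NOT a limit point.
Collecting: A' = {δ, ε}.


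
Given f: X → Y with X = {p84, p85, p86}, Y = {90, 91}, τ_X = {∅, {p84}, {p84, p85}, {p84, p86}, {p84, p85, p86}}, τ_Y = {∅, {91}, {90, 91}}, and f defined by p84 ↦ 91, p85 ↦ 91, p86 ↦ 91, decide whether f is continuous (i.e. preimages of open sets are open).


f IS continuous.

Compute f^{-1}(U) for each U ∈ τ_Y:
  U = ∅: f^{-1}(U) = ∅ ∈ τ_X ✓.
  U = {91}: f^{-1}(U) = {p84, p85, p86} ∈ τ_X ✓.
  U = {90, 91}: f^{-1}(U) = {p84, p85, p86} ∈ τ_X ✓.
Every preimage lies in τ_X, so f IS continuous.


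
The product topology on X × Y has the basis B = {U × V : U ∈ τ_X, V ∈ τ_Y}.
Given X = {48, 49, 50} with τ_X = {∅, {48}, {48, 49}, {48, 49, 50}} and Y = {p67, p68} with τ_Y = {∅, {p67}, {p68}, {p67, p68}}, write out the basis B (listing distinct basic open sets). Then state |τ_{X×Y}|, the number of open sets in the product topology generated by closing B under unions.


Basis B = {∅ × ∅, {48} × {p67}, {48} × {p68}, {48} × {p67, p68}, {48, 49} × {p67}, {48, 49} × {p68}, {48, 49, 50} × {p67}, {48, 49, 50} × {p68}, {48, 49} × {p67, p68}, {48, 49, 50} × {p67, p68}}; |τ_{X×Y}| = 16.

Enumerate products U × V with U ∈ τ_X, V ∈ τ_Y (deduplicated):
  ∅ × ∅ = {} (∅)
  {48} × {p67} = {(48,p67)}
  {48} × {p68} = {(48,p68)}
  {48} × {p67, p68} = {(48,p67), (48,p68)}
  {48, 49} × {p67} = {(48,p67), (49,p67)}
  {48, 49} × {p68} = {(48,p68), (49,p68)}
  {48, 49, 50} × {p67} = {(48,p67), (49,p67), (50,p67)}
  {48, 49, 50} × {p68} = {(48,p68), (49,p68), (50,p68)}
  {48, 49} × {p67, p68} = {(48,p67), (48,p68), (49,p67), (49,p68)}
  {48, 49, 50} × {p67, p68} = {(48,p67), (48,p68), (49,p67), (49,p68), (50,p67), (50,p68)}
These 10 distinct sets form the basis B.
Close under arbitrary unions to get τ_{X×Y}; counting gives |τ_{X×Y}| = 16.


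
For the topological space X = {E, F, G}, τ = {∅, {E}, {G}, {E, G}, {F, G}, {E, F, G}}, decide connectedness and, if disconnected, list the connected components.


(X, τ) is disconnected; components = [{E}, {F, G}].

Find clopen sets (U ∈ τ with X ∖ U ∈ τ):
  U = ∅, X ∖ U = {E, F, G} — both open, so U is clopen.
  U = {E}, X ∖ U = {F, G} — both open, so U is clopen.
  U = {F, G}, X ∖ U = {E} — both open, so U is clopen.
  U = {E, F, G}, X ∖ U = ∅ — both open, so U is clopen.
Nontrivial clopen(s) exist: e.g. {F, G}. So (X, τ) is disconnected.
Compute connected components by grouping points that agree on all clopens:
  component: {E}
  component: {F, G}
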